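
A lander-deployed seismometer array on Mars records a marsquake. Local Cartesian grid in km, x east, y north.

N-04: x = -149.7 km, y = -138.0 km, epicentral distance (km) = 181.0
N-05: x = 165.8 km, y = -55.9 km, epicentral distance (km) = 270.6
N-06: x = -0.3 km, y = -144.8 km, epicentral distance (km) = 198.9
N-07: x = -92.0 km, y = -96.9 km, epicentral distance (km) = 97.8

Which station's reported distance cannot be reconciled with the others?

Solve using three stations at a time. Using N-04, N-05, N-06 (subtract circle equations pairwise → linear system) gives (x, y) ≈ (-89.8, 32.8).
Distances from that point to each station vs reported:
  N-04: calculated 181.0 vs reported 181.0 → residual 0.0 km
  N-05: calculated 270.6 vs reported 270.6 → residual 0.0 km
  N-06: calculated 198.9 vs reported 198.9 → residual 0.0 km
  N-07: calculated 129.7 vs reported 97.8 → residual 31.9 km
N-04, N-05, N-06 are mutually consistent (residuals ≈ 0); N-07 is off by 31.9 km.

N-07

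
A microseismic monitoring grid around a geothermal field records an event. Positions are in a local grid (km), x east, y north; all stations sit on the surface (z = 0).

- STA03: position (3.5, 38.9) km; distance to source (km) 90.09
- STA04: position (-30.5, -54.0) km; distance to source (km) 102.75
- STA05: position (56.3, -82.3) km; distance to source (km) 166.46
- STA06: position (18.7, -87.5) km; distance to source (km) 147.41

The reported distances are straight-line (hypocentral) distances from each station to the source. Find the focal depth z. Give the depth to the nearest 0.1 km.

z ≈ 64.7 km

Each station gives a sphere (x−x_i)² + (y−y_i)² + z² = d_i² (stations at z=0).
Subtracting the STA03 sphere from STA04 and STA05: z² cancels, leaving linear equations in x and y:
-68.0 x − 185.8 y = -120.56
105.6 x − 242.4 y = -11175.20
Solving: x ≈ -56.701, y ≈ 21.401 km (keep extra digits for the depth step; rounded: -56.7, 21.4).
Then from the STA03 sphere: z² = 90.09² − (x − 3.5)² − (y − 38.9)² with x = -56.701, y = 21.401, so z ≈ 64.698 ≈ 64.7 km.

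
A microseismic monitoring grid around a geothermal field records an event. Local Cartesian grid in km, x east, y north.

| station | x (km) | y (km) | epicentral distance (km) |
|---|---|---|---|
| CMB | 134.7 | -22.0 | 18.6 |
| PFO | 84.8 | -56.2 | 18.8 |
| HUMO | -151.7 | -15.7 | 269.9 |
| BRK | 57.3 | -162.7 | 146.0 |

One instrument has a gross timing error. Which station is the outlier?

Solve using three stations at a time. Using CMB, HUMO, BRK (subtract circle equations pairwise → linear system) gives (x, y) ≈ (117.8, -29.8).
Distances from that point to each station vs reported:
  CMB: calculated 18.6 vs reported 18.6 → residual 0.0 km
  PFO: calculated 42.3 vs reported 18.8 → residual 23.5 km
  HUMO: calculated 269.9 vs reported 269.9 → residual 0.0 km
  BRK: calculated 146.0 vs reported 146.0 → residual 0.0 km
CMB, HUMO, BRK are mutually consistent (residuals ≈ 0); PFO is off by 23.5 km.

PFO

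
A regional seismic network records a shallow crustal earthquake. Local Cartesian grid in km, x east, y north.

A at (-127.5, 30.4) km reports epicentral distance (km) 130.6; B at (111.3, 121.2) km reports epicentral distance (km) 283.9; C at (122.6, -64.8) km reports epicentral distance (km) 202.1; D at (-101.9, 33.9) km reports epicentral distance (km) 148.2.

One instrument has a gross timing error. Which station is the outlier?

Solve using three stations at a time. Using A, B, C (subtract circle equations pairwise → linear system) gives (x, y) ≈ (-77.9, -90.5).
Distances from that point to each station vs reported:
  A: calculated 130.7 vs reported 130.6 → residual 0.1 km
  B: calculated 283.9 vs reported 283.9 → residual 0.0 km
  C: calculated 202.2 vs reported 202.1 → residual 0.1 km
  D: calculated 126.7 vs reported 148.2 → residual 21.5 km
A, B, C are mutually consistent (residuals ≈ 0); D is off by 21.5 km.

D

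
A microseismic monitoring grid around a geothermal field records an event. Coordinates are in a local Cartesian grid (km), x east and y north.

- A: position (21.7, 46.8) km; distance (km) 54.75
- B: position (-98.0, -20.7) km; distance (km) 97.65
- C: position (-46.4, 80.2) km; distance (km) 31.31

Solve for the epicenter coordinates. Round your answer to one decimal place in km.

x ≈ -32.8 km, y ≈ 52.0 km

Circle about each station: (x − 21.7)² + (y − 46.8)² = 54.75²; (x + 98.0)² + (y + 20.7)² = 97.65²; (x + 46.4)² + (y − 80.2)² = 31.31².
Subtracting the A equation from the B and C equations removes the quadratic terms:
-239.4 x − 135.0 y = 833.40
-136.2 x + 66.8 y = 7941.12
Solving the 2×2 system: x ≈ -32.8, y ≈ 52.0 km.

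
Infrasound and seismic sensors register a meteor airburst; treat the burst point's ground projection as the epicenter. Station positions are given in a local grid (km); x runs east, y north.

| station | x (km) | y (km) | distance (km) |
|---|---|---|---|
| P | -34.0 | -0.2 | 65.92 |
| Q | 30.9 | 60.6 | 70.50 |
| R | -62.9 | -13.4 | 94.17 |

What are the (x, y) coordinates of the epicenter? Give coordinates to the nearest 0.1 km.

x ≈ 31.2 km, y ≈ -9.9 km

Circle about each station: (x + 34.0)² + (y + 0.2)² = 65.92²; (x − 30.9)² + (y − 60.6)² = 70.50²; (x + 62.9)² + (y + 13.4)² = 94.17².
Subtracting the P equation from the Q and R equations removes the quadratic terms:
129.8 x + 121.6 y = 2846.33
-57.8 x − 26.4 y = -1542.61
Solving the 2×2 system: x ≈ 31.2, y ≈ -9.9 km.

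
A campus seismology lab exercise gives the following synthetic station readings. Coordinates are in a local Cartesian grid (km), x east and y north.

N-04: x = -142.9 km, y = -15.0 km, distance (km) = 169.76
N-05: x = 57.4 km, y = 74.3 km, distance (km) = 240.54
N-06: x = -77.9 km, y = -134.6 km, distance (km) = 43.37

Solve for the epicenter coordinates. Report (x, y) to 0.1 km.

(-36.4, -147.2)

Circle about each station: (x + 142.9)² + (y + 15.0)² = 169.76²; (x − 57.4)² + (y − 74.3)² = 240.54²; (x + 77.9)² + (y + 134.6)² = 43.37².
Subtracting pairs of circle equations eliminates x²+y² and gives linear equations (the radical axes):
400.6 x + 178.6 y = -40871.19
130.0 x − 239.2 y = 30477.66
Solving the 2×2 system: x ≈ -36.4, y ≈ -147.2 km.
Check against N-04 (with the unrounded x, y): √((x + 142.9)²+(y + 15.0)²) = 169.76 ≈ 169.76 km. ✓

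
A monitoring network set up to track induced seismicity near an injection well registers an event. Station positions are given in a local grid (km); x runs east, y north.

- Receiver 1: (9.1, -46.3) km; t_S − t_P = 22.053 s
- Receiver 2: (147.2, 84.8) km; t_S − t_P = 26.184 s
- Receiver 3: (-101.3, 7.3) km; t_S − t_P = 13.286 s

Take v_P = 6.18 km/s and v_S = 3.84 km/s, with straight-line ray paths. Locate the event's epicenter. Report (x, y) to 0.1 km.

Distance from S−P lag: d = Δt · v_P v_S / (v_P − v_S) = Δt · (6.18·3.84)/(6.18−3.84) ≈ 10.1415·Δt.
So d_Receiver 1 = 223.65, d_Receiver 2 = 265.55, d_Receiver 3 = 134.74 km.
Circle about each station: (x − 9.1)² + (y + 46.3)² = 223.65²; (x − 147.2)² + (y − 84.8)² = 265.55²; (x + 101.3)² + (y − 7.3)² = 134.74².
Subtracting the Receiver 1 equation from the Receiver 2 and Receiver 3 equations removes the quadratic terms:
276.2 x + 262.2 y = 6134.90
-220.8 x + 107.2 y = 39952.93
Solving the 2×2 system: x ≈ -112.2, y ≈ 141.6 km.

x ≈ -112.2 km, y ≈ 141.6 km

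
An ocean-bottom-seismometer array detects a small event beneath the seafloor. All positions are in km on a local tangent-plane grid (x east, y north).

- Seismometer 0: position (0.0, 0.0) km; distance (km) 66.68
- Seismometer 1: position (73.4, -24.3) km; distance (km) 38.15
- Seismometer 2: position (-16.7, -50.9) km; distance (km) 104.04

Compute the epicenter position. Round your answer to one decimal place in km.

65.4 km east, 13.0 km north

Circle about each station: x² + y² = 66.68²; (x − 73.4)² + (y + 24.3)² = 38.15²; (x + 16.7)² + (y + 50.9)² = 104.04².
Subtracting the Seismometer 0 equation from the Seismometer 1 and Seismometer 2 equations removes the quadratic terms:
146.8 x − 48.6 y = 8968.85
-33.4 x − 101.8 y = -3508.40
Solving the 2×2 system: x ≈ 65.4, y ≈ 13.0 km.
Check against Seismometer 0 (with the unrounded x, y): √(x²+y²) = 66.68 ≈ 66.68 km. ✓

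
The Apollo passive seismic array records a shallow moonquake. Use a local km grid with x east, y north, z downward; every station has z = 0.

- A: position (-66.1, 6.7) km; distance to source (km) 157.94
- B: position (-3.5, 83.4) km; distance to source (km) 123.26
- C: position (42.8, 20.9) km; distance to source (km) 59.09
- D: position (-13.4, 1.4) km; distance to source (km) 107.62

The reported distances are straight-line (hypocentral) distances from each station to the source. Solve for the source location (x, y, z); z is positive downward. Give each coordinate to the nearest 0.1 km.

Each station gives a sphere (x−x_i)² + (y−y_i)² + z² = d_i² (stations at z=0).
Subtracting the A sphere from B and C: z² cancels, leaving linear equations in x and y:
125.2 x + 153.4 y = 12305.73
217.8 x + 28.4 y = 19307.97
Solving: x ≈ 87.502, y ≈ 8.804 km (keep extra digits for the depth step; rounded: 87.5, 8.8).
Then from the A sphere: z² = 157.94² − (x + 66.1)² − (y − 6.7)² with x = 87.502, y = 8.804, so z ≈ 36.702 ≈ 36.7 km.

x ≈ 87.5 km, y ≈ 8.8 km, depth ≈ 36.7 km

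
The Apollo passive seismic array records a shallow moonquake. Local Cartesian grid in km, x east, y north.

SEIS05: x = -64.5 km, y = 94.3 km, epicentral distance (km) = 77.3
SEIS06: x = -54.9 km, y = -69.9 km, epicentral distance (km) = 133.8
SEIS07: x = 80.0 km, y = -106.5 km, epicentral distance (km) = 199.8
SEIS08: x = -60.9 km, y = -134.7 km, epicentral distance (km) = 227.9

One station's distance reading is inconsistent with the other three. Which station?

SEIS06

Solve using three stations at a time. Using SEIS05, SEIS07, SEIS08 (subtract circle equations pairwise → linear system) gives (x, y) ≈ (11.8, 81.3).
Distances from that point to each station vs reported:
  SEIS05: calculated 77.4 vs reported 77.3 → residual 0.1 km
  SEIS06: calculated 165.3 vs reported 133.8 → residual 31.5 km
  SEIS07: calculated 199.8 vs reported 199.8 → residual 0.0 km
  SEIS08: calculated 227.9 vs reported 227.9 → residual 0.0 km
SEIS05, SEIS07, SEIS08 are mutually consistent (residuals ≈ 0); SEIS06 is off by 31.5 km.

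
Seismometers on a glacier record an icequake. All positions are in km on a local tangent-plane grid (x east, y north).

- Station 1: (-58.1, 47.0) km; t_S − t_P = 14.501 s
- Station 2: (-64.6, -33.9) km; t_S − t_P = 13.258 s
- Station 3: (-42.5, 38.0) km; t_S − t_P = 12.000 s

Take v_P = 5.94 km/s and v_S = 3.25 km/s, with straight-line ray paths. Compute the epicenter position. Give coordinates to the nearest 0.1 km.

Distance from S−P lag: d = Δt · v_P v_S / (v_P − v_S) = Δt · (5.94·3.25)/(5.94−3.25) ≈ 7.1766·Δt.
So d_Station 1 = 104.07, d_Station 2 = 95.15, d_Station 3 = 86.12 km.
Circle about each station: (x + 58.1)² + (y − 47.0)² = 104.07²; (x + 64.6)² + (y + 33.9)² = 95.15²; (x + 42.5)² + (y − 38.0)² = 86.12².
Subtracting the Station 1 equation from the Station 2 and Station 3 equations removes the quadratic terms:
-13.0 x − 161.8 y = 1514.80
31.2 x − 18.0 y = 1079.55
Solving the 2×2 system: x ≈ 27.9, y ≈ -11.6 km.

27.9 km east, -11.6 km north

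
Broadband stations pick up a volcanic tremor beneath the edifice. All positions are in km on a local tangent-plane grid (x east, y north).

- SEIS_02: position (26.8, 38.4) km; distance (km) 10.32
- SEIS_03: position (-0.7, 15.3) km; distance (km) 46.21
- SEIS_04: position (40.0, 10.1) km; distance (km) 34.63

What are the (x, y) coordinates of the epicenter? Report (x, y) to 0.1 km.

Circle about each station: (x − 26.8)² + (y − 38.4)² = 10.32²; (x + 0.7)² + (y − 15.3)² = 46.21²; (x − 40.0)² + (y − 10.1)² = 34.63².
Subtracting the SEIS_02 equation from the SEIS_03 and SEIS_04 equations removes the quadratic terms:
-55.0 x − 46.2 y = -3987.08
26.4 x − 56.6 y = -1583.52
Solving the 2×2 system: x ≈ 35.2, y ≈ 44.4 km.

x ≈ 35.2 km, y ≈ 44.4 km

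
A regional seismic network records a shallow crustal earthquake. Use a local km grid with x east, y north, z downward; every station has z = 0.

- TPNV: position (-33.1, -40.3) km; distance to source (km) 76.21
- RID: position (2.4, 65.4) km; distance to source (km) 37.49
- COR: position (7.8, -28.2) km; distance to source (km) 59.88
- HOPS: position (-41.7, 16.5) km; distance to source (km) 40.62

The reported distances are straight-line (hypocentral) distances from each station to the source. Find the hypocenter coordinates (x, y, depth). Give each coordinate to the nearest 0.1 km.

(-4.4, 29.7, 9.2)

Each station gives a sphere (x−x_i)² + (y−y_i)² + z² = d_i² (stations at z=0).
Subtracting the TPNV sphere from RID and COR: z² cancels, leaving linear equations in x and y:
71.0 x + 211.4 y = 5965.68
81.8 x + 24.2 y = 358.73
Solving: x ≈ -4.400, y ≈ 29.698 km (keep extra digits for the depth step; rounded: -4.4, 29.7).
Then from the TPNV sphere: z² = 76.21² − (x + 33.1)² − (y + 40.3)² with x = -4.400, y = 29.698, so z ≈ 9.195 ≈ 9.2 km.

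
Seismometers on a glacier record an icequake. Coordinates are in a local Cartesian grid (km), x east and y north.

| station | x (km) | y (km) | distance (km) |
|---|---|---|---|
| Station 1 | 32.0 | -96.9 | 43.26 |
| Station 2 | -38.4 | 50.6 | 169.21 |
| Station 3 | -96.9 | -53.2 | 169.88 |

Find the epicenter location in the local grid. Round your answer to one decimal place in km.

71.1 km east, -78.4 km north

Circle about each station: (x − 32.0)² + (y + 96.9)² = 43.26²; (x + 38.4)² + (y − 50.6)² = 169.21²; (x + 96.9)² + (y + 53.2)² = 169.88².
Subtracting the Station 1 equation from the Station 2 and Station 3 equations removes the quadratic terms:
-140.8 x + 295.0 y = -33139.29
-257.8 x + 87.4 y = -25181.55
Solving the 2×2 system: x ≈ 71.1, y ≈ -78.4 km.
Check against Station 1 (with the unrounded x, y): √((x − 32.0)²+(y + 96.9)²) = 43.25 ≈ 43.26 km. ✓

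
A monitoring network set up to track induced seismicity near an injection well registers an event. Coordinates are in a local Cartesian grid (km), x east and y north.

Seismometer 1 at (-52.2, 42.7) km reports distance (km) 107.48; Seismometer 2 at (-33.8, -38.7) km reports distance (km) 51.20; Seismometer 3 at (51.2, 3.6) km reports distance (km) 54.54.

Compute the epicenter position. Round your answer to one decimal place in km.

(17.4, -39.2)

Circle about each station: (x + 52.2)² + (y − 42.7)² = 107.48²; (x + 33.8)² + (y + 38.7)² = 51.20²; (x − 51.2)² + (y − 3.6)² = 54.54².
Subtracting pairs of circle equations eliminates x²+y² and gives linear equations (the radical axes):
36.8 x − 162.8 y = 7022.51
206.8 x − 78.2 y = 6663.61
Solving the 2×2 system: x ≈ 17.4, y ≈ -39.2 km.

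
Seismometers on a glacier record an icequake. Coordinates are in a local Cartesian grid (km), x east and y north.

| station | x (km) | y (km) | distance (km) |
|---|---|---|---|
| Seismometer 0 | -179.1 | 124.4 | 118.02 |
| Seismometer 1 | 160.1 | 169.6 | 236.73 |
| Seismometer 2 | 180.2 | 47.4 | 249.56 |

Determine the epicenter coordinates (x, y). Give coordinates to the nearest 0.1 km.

x ≈ -64.7 km, y ≈ 95.4 km

Circle about each station: (x + 179.1)² + (y − 124.4)² = 118.02²; (x − 160.1)² + (y − 169.6)² = 236.73²; (x − 180.2)² + (y − 47.4)² = 249.56².
Subtracting pairs of circle equations eliminates x²+y² and gives linear equations (the radical axes):
678.4 x + 90.4 y = -35268.37
718.6 x − 154.0 y = -61184.84
Solving the 2×2 system: x ≈ -64.7, y ≈ 95.4 km.
Check against Seismometer 0 (with the unrounded x, y): √((x + 179.1)²+(y − 124.4)²) = 118.02 ≈ 118.02 km. ✓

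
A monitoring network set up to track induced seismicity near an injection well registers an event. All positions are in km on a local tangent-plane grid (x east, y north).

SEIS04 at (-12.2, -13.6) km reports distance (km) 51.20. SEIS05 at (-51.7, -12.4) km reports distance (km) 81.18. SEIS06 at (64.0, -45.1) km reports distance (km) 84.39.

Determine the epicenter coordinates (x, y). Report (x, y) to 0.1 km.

Circle about each station: (x + 12.2)² + (y + 13.6)² = 51.20²; (x + 51.7)² + (y + 12.4)² = 81.18²; (x − 64.0)² + (y + 45.1)² = 84.39².
Subtracting the SEIS04 equation from the SEIS05 and SEIS06 equations removes the quadratic terms:
-79.0 x + 2.4 y = -1475.90
152.4 x − 63.0 y = 1295.98
Solving the 2×2 system: x ≈ 19.5, y ≈ 26.6 km.

x ≈ 19.5 km, y ≈ 26.6 km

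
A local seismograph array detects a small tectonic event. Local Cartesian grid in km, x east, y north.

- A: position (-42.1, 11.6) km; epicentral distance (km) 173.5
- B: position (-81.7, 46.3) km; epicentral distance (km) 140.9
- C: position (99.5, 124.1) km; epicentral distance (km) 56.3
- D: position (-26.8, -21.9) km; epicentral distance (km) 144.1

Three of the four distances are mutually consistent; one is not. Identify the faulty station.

A

Solve using three stations at a time. Using B, C, D (subtract circle equations pairwise → linear system) gives (x, y) ≈ (48.0, 101.2).
Distances from that point to each station vs reported:
  A: calculated 127.1 vs reported 173.5 → residual 46.4 km
  B: calculated 140.9 vs reported 140.9 → residual 0.0 km
  C: calculated 56.3 vs reported 56.3 → residual 0.0 km
  D: calculated 144.1 vs reported 144.1 → residual 0.0 km
B, C, D are mutually consistent (residuals ≈ 0); A is off by 46.4 km.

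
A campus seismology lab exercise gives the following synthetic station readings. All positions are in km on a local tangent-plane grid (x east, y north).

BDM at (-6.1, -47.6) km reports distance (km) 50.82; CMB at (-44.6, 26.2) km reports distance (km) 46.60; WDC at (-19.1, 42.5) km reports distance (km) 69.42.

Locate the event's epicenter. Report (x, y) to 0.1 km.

Circle about each station: (x + 6.1)² + (y + 47.6)² = 50.82²; (x + 44.6)² + (y − 26.2)² = 46.60²; (x + 19.1)² + (y − 42.5)² = 69.42².
Subtracting the BDM equation from the CMB and WDC equations removes the quadratic terms:
-77.0 x + 147.6 y = 783.74
-26.0 x + 180.2 y = -2368.37
Solving the 2×2 system: x ≈ -48.9, y ≈ -20.2 km.

-48.9 km east, -20.2 km north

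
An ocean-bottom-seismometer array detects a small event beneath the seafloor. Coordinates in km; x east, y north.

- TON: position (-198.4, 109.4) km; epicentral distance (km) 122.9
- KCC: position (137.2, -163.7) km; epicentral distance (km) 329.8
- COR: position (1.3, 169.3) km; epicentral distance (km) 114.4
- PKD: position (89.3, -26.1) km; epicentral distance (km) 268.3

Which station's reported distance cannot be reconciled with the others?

PKD

Solve using three stations at a time. Using TON, KCC, COR (subtract circle equations pairwise → linear system) gives (x, y) ≈ (-77.7, 86.5).
Distances from that point to each station vs reported:
  TON: calculated 122.9 vs reported 122.9 → residual 0.0 km
  KCC: calculated 329.8 vs reported 329.8 → residual 0.0 km
  COR: calculated 114.4 vs reported 114.4 → residual 0.0 km
  PKD: calculated 201.4 vs reported 268.3 → residual 66.9 km
TON, KCC, COR are mutually consistent (residuals ≈ 0); PKD is off by 66.9 km.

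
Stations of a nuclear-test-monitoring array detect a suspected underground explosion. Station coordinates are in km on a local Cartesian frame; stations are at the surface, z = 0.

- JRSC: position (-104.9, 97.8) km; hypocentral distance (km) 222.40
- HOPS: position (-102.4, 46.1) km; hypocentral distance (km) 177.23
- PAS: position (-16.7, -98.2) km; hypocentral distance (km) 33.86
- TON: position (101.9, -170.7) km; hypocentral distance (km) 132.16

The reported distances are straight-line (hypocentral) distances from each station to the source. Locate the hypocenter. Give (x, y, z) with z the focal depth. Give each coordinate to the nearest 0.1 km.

Each station gives a sphere (x−x_i)² + (y−y_i)² + z² = d_i² (stations at z=0).
Subtracting the JRSC sphere from HOPS and PAS: z² cancels, leaving linear equations in x and y:
5.0 x − 103.4 y = 10093.41
176.4 x − 392.0 y = 37668.54
Solving: x ≈ -3.789, y ≈ -97.798 km (keep extra digits for the depth step; rounded: -3.8, -97.8).
Then from the JRSC sphere: z² = 222.40² − (x + 104.9)² − (y − 97.8)² with x = -3.789, y = -97.798, so z ≈ 31.301 ≈ 31.3 km.
Check against TON (with the unrounded solution): distance 132.15 ≈ 132.16 km. ✓

x ≈ -3.8 km, y ≈ -97.8 km, depth ≈ 31.3 km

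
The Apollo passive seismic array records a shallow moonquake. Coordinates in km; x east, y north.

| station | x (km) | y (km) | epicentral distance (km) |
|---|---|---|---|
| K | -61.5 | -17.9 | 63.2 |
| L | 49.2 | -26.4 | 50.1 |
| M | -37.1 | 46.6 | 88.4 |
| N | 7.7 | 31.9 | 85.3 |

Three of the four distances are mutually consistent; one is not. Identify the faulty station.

Solve using three stations at a time. Using K, L, M (subtract circle equations pairwise → linear system) gives (x, y) ≈ (-0.3, -33.8).
Distances from that point to each station vs reported:
  K: calculated 63.2 vs reported 63.2 → residual 0.0 km
  L: calculated 50.1 vs reported 50.1 → residual 0.0 km
  M: calculated 88.4 vs reported 88.4 → residual 0.0 km
  N: calculated 66.2 vs reported 85.3 → residual 19.1 km
K, L, M are mutually consistent (residuals ≈ 0); N is off by 19.1 km.

N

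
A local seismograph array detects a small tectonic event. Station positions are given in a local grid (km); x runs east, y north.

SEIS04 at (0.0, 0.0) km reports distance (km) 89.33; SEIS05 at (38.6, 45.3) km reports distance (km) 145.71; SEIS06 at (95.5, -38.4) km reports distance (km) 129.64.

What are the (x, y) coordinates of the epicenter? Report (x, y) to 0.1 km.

Circle about each station: x² + y² = 89.33²; (x − 38.6)² + (y − 45.3)² = 145.71²; (x − 95.5)² + (y + 38.4)² = 129.64².
Subtracting pairs of circle equations eliminates x²+y² and gives linear equations (the radical axes):
77.2 x + 90.6 y = -9709.51
191.0 x − 76.8 y = 1768.13
Solving the 2×2 system: x ≈ -25.2, y ≈ -85.7 km.

(-25.2, -85.7)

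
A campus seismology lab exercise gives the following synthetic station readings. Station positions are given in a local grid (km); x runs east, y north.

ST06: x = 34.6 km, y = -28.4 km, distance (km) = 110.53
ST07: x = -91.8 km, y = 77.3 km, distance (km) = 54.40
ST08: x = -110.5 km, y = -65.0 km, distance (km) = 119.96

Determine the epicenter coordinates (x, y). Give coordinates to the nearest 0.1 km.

Circle about each station: (x − 34.6)² + (y + 28.4)² = 110.53²; (x + 91.8)² + (y − 77.3)² = 54.40²; (x + 110.5)² + (y + 65.0)² = 119.96².
Subtracting the ST06 equation from the ST07 and ST08 equations removes the quadratic terms:
-252.8 x + 211.4 y = 21656.33
-290.2 x − 73.2 y = 12258.01
Solving the 2×2 system: x ≈ -52.3, y ≈ 39.9 km.
Check against ST06 (with the unrounded x, y): √((x − 34.6)²+(y + 28.4)²) = 110.53 ≈ 110.53 km. ✓

(-52.3, 39.9)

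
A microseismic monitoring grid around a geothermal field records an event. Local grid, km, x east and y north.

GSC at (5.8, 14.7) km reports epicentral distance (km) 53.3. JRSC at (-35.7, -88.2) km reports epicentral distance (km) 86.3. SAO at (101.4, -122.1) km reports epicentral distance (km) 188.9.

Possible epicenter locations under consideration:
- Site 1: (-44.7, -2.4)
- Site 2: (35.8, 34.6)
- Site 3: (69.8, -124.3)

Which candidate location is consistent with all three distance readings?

For each candidate, compare |candidate − station| to the reported distance:
Site 1: residuals GSC 0.0, JRSC 0.0, SAO 0.0 → max 0.0 km
Site 2: residuals GSC 17.3, JRSC 55.8, SAO 19.0 → max 55.8 km
Site 3: residuals GSC 99.7, JRSC 25.2, SAO 157.2 → max 157.2 km
Only Site 1 has all residuals ≈ 0.

Site 1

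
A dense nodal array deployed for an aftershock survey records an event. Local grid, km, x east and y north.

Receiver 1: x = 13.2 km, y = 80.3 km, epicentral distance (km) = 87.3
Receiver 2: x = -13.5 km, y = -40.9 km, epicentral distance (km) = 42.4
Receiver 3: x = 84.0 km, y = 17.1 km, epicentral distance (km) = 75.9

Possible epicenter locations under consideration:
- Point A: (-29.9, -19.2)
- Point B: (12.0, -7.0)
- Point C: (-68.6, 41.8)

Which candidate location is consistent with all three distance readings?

Point B

For each candidate, compare |candidate − station| to the reported distance:
Point A: residuals Receiver 1 21.1, Receiver 2 15.2, Receiver 3 43.6 → max 43.6 km
Point B: residuals Receiver 1 0.0, Receiver 2 0.0, Receiver 3 0.0 → max 0.0 km
Point C: residuals Receiver 1 3.1, Receiver 2 57.0, Receiver 3 78.7 → max 78.7 km
Only Point B has all residuals ≈ 0.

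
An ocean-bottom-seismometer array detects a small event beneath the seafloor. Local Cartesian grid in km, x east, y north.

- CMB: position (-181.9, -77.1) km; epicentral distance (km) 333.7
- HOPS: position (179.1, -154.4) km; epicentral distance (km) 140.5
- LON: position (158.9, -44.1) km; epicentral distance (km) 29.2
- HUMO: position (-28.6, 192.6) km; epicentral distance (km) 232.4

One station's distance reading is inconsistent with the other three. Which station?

HUMO

Solve using three stations at a time. Using CMB, HOPS, LON (subtract circle equations pairwise → linear system) gives (x, y) ≈ (146.5, -17.8).
Distances from that point to each station vs reported:
  CMB: calculated 333.7 vs reported 333.7 → residual 0.0 km
  HOPS: calculated 140.5 vs reported 140.5 → residual 0.0 km
  LON: calculated 29.1 vs reported 29.2 → residual 0.1 km
  HUMO: calculated 273.7 vs reported 232.4 → residual 41.3 km
CMB, HOPS, LON are mutually consistent (residuals ≈ 0); HUMO is off by 41.3 km.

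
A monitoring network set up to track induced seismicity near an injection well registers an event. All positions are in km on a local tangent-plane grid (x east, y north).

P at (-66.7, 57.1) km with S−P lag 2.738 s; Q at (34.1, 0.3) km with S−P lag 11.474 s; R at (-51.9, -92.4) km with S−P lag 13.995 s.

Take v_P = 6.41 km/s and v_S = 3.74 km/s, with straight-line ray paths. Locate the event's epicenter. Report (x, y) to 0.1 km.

-63.7 km east, 32.7 km north

Distance from S−P lag: d = Δt · v_P v_S / (v_P − v_S) = Δt · (6.41·3.74)/(6.41−3.74) ≈ 8.9788·Δt.
So d_P = 24.58, d_Q = 103.02, d_R = 125.66 km.
Circle about each station: (x + 66.7)² + (y − 57.1)² = 24.58²; (x − 34.1)² + (y − 0.3)² = 103.02²; (x + 51.9)² + (y + 92.4)² = 125.66².
Subtracting the P equation from the Q and R equations removes the quadratic terms:
201.6 x − 113.6 y = -16555.34
29.6 x − 299.0 y = -11664.19
Solving the 2×2 system: x ≈ -63.7, y ≈ 32.7 km.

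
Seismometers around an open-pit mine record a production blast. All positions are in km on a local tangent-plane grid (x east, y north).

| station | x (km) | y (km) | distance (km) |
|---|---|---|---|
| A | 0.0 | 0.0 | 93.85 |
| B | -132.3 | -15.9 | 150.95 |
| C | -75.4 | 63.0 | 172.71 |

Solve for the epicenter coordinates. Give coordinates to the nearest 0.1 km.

x ≈ -3.0 km, y ≈ -93.8 km

Circle about each station: x² + y² = 93.85²; (x + 132.3)² + (y + 15.9)² = 150.95²; (x + 75.4)² + (y − 63.0)² = 172.71².
Subtracting pairs of circle equations eliminates x²+y² and gives linear equations (the radical axes):
-264.6 x − 31.8 y = 3778.02
-150.8 x + 126.0 y = -11366.76
Solving the 2×2 system: x ≈ -3.0, y ≈ -93.8 km.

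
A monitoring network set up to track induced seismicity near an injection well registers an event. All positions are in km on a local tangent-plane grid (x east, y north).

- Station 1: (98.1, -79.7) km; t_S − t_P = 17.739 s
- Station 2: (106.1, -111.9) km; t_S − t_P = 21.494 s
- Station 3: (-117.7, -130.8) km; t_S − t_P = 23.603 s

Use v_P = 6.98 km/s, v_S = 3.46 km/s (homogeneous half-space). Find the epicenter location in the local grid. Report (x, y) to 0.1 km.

(-4.8, -14.7)

Distance from S−P lag: d = Δt · v_P v_S / (v_P − v_S) = Δt · (6.98·3.46)/(6.98−3.46) ≈ 6.8610·Δt.
So d_Station 1 = 121.71, d_Station 2 = 147.47, d_Station 3 = 161.94 km.
Circle about each station: (x − 98.1)² + (y + 79.7)² = 121.71²; (x − 106.1)² + (y + 111.9)² = 147.47²; (x + 117.7)² + (y + 130.8)² = 161.94².
Subtracting pairs of circle equations eliminates x²+y² and gives linear equations (the radical axes):
16.0 x − 64.4 y = 869.04
-431.6 x − 102.2 y = 3574.99
Solving the 2×2 system: x ≈ -4.8, y ≈ -14.7 km.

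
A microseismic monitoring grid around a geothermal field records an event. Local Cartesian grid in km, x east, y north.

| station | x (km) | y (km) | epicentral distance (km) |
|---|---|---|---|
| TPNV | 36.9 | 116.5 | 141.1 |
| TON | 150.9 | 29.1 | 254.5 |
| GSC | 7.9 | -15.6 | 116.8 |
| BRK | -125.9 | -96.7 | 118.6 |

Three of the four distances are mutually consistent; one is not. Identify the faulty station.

Solve using three stations at a time. Using TON, GSC, BRK (subtract circle equations pairwise → linear system) gives (x, y) ≈ (-103.4, 19.8).
Distances from that point to each station vs reported:
  TPNV: calculated 170.4 vs reported 141.1 → residual 29.3 km
  TON: calculated 254.5 vs reported 254.5 → residual 0.0 km
  GSC: calculated 116.8 vs reported 116.8 → residual 0.0 km
  BRK: calculated 118.6 vs reported 118.6 → residual 0.0 km
TON, GSC, BRK are mutually consistent (residuals ≈ 0); TPNV is off by 29.3 km.

TPNV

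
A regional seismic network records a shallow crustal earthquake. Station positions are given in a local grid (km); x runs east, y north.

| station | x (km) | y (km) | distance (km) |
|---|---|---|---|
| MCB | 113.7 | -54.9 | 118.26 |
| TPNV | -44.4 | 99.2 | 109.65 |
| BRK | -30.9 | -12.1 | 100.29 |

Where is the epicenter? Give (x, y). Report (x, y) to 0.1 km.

Circle about each station: (x − 113.7)² + (y + 54.9)² = 118.26²; (x + 44.4)² + (y − 99.2)² = 109.65²; (x + 30.9)² + (y + 12.1)² = 100.29².
Subtracting the MCB equation from the TPNV and BRK equations removes the quadratic terms:
-316.2 x + 308.2 y = -2167.39
-289.2 x + 85.6 y = -10913.14
Solving the 2×2 system: x ≈ 51.2, y ≈ 45.5 km.

(51.2, 45.5)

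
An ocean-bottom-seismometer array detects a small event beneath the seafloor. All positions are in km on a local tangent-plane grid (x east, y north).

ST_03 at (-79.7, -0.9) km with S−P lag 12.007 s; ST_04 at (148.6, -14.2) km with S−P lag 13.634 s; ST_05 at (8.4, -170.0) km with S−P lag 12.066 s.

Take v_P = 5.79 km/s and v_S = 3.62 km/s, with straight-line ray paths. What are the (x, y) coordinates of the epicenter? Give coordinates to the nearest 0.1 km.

Distance from S−P lag: d = Δt · v_P v_S / (v_P − v_S) = Δt · (5.79·3.62)/(5.79−3.62) ≈ 9.6589·Δt.
So d_ST_03 = 115.97, d_ST_04 = 131.69, d_ST_05 = 116.54 km.
Circle about each station: (x + 79.7)² + (y + 0.9)² = 115.97²; (x − 148.6)² + (y + 14.2)² = 131.69²; (x − 8.4)² + (y + 170.0)² = 116.54².
Subtracting the ST_03 equation from the ST_04 and ST_05 equations removes the quadratic terms:
456.6 x − 26.6 y = 12037.48
176.2 x − 338.2 y = 22485.13
Solving the 2×2 system: x ≈ 23.2, y ≈ -54.4 km.

23.2 km east, -54.4 km north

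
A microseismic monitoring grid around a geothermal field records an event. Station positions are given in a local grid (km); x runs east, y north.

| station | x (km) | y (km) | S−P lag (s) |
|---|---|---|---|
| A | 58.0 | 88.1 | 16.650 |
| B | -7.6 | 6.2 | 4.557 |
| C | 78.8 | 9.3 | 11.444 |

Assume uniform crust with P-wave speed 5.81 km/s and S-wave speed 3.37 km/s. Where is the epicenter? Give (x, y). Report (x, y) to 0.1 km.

Distance from S−P lag: d = Δt · v_P v_S / (v_P − v_S) = Δt · (5.81·3.37)/(5.81−3.37) ≈ 8.0245·Δt.
So d_A = 133.61, d_B = 36.57, d_C = 91.83 km.
Circle about each station: (x − 58.0)² + (y − 88.1)² = 133.61²; (x + 7.6)² + (y − 6.2)² = 36.57²; (x − 78.8)² + (y − 9.3)² = 91.83².
Subtracting the A equation from the B and C equations removes the quadratic terms:
-131.2 x − 163.8 y = 5484.86
41.6 x − 157.6 y = 4589.20
Solving the 2×2 system: x ≈ -4.1, y ≈ -30.2 km.

x ≈ -4.1 km, y ≈ -30.2 km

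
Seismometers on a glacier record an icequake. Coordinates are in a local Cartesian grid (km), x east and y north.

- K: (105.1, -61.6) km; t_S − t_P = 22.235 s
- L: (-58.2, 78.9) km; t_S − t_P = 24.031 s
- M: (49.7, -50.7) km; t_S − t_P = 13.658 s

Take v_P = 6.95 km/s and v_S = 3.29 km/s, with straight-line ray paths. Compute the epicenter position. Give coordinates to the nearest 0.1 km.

Distance from S−P lag: d = Δt · v_P v_S / (v_P − v_S) = Δt · (6.95·3.29)/(6.95−3.29) ≈ 6.2474·Δt.
So d_K = 138.91, d_L = 150.13, d_M = 85.33 km.
Circle about each station: (x − 105.1)² + (y + 61.6)² = 138.91²; (x + 58.2)² + (y − 78.9)² = 150.13²; (x − 49.7)² + (y + 50.7)² = 85.33².
Subtracting the K equation from the L and M equations removes the quadratic terms:
-326.6 x + 281.0 y = -8471.15
-110.8 x + 21.8 y = 2214.79
Solving the 2×2 system: x ≈ -33.6, y ≈ -69.2 km.
Check against K (with the unrounded x, y): √((x − 105.1)²+(y + 61.6)²) = 138.91 ≈ 138.91 km. ✓

-33.6 km east, -69.2 km north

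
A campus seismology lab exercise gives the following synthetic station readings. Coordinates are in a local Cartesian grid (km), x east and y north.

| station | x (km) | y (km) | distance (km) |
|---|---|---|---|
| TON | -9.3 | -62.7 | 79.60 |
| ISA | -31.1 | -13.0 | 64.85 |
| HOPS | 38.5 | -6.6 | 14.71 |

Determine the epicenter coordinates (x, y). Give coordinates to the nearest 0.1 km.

Circle about each station: (x + 9.3)² + (y + 62.7)² = 79.60²; (x + 31.1)² + (y + 13.0)² = 64.85²; (x − 38.5)² + (y + 6.6)² = 14.71².
Subtracting the TON equation from the ISA and HOPS equations removes the quadratic terms:
-43.6 x + 99.4 y = -750.93
95.6 x + 112.2 y = 3627.81
Solving the 2×2 system: x ≈ 30.9, y ≈ 6.0 km.
Check against TON (with the unrounded x, y): √((x + 9.3)²+(y + 62.7)²) = 79.60 ≈ 79.60 km. ✓

(30.9, 6.0)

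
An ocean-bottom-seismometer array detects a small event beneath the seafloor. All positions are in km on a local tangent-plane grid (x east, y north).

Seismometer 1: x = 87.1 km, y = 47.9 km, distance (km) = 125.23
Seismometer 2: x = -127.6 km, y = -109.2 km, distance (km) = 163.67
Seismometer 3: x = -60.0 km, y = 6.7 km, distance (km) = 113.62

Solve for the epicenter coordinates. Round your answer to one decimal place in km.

29.5 km east, -63.3 km north

Circle about each station: (x − 87.1)² + (y − 47.9)² = 125.23²; (x + 127.6)² + (y + 109.2)² = 163.67²; (x + 60.0)² + (y − 6.7)² = 113.62².
Subtracting pairs of circle equations eliminates x²+y² and gives linear equations (the radical axes):
-429.4 x − 314.2 y = 7220.26
-294.2 x − 82.4 y = -3462.88
Solving the 2×2 system: x ≈ 29.5, y ≈ -63.3 km.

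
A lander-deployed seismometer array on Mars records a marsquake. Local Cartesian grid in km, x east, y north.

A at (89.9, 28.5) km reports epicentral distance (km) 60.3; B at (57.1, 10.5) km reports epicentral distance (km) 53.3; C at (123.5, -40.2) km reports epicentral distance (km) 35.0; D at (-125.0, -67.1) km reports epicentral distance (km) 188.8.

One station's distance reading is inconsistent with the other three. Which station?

Solve using three stations at a time. Using A, B, C (subtract circle equations pairwise → linear system) gives (x, y) ≈ (89.5, -31.8).
Distances from that point to each station vs reported:
  A: calculated 60.3 vs reported 60.3 → residual 0.0 km
  B: calculated 53.3 vs reported 53.3 → residual 0.0 km
  C: calculated 35.0 vs reported 35.0 → residual 0.0 km
  D: calculated 217.4 vs reported 188.8 → residual 28.6 km
A, B, C are mutually consistent (residuals ≈ 0); D is off by 28.6 km.

D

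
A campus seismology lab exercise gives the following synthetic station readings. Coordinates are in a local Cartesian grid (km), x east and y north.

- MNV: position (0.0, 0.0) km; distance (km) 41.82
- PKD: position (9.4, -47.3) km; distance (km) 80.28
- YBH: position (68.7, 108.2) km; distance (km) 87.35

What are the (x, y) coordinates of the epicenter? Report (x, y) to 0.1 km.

Circle about each station: x² + y² = 41.82²; (x − 9.4)² + (y + 47.3)² = 80.28²; (x − 68.7)² + (y − 108.2)² = 87.35².
Subtracting the MNV equation from the PKD and YBH equations removes the quadratic terms:
18.8 x − 94.6 y = -2370.32
137.4 x + 216.4 y = 10545.82
Solving the 2×2 system: x ≈ 28.4, y ≈ 30.7 km.

28.4 km east, 30.7 km north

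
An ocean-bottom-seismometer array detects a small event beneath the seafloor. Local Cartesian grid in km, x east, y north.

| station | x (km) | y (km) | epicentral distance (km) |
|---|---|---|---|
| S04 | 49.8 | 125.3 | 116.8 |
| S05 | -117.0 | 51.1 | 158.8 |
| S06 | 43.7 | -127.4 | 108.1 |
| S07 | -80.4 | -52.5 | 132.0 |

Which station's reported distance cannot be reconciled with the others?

Solve using three stations at a time. Using S04, S05, S07 (subtract circle equations pairwise → linear system) gives (x, y) ≈ (36.2, 9.3).
Distances from that point to each station vs reported:
  S04: calculated 116.8 vs reported 116.8 → residual 0.0 km
  S05: calculated 158.8 vs reported 158.8 → residual 0.0 km
  S06: calculated 136.9 vs reported 108.1 → residual 28.8 km
  S07: calculated 132.0 vs reported 132.0 → residual 0.0 km
S04, S05, S07 are mutually consistent (residuals ≈ 0); S06 is off by 28.8 km.

S06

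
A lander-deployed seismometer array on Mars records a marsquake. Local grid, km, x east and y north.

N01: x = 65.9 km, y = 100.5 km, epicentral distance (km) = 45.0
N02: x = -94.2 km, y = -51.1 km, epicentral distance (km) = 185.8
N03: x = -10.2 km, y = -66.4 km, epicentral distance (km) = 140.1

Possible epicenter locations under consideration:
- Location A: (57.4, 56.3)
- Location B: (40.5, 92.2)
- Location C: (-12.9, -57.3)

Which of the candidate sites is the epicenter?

For each candidate, compare |candidate − station| to the reported distance:
Location A: residuals N01 0.0, N02 0.0, N03 0.0 → max 0.0 km
Location B: residuals N01 18.3, N02 10.9, N03 26.4 → max 26.4 km
Location C: residuals N01 131.4, N02 104.3, N03 130.6 → max 131.4 km
Only Location A has all residuals ≈ 0.

Location A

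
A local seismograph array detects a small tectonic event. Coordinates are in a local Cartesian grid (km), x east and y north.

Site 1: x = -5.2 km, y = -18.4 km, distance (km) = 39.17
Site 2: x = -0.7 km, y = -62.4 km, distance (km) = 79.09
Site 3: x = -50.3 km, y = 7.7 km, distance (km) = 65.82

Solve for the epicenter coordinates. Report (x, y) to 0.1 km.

x ≈ 15.1 km, y ≈ 15.1 km

Circle about each station: (x + 5.2)² + (y + 18.4)² = 39.17²; (x + 0.7)² + (y + 62.4)² = 79.09²; (x + 50.3)² + (y − 7.7)² = 65.82².
Subtracting pairs of circle equations eliminates x²+y² and gives linear equations (the radical axes):
9.0 x − 88.0 y = -1192.29
-90.2 x + 52.2 y = -574.20
Solving the 2×2 system: x ≈ 15.1, y ≈ 15.1 km.
Check against Site 1 (with the unrounded x, y): √((x + 5.2)²+(y + 18.4)²) = 39.17 ≈ 39.17 km. ✓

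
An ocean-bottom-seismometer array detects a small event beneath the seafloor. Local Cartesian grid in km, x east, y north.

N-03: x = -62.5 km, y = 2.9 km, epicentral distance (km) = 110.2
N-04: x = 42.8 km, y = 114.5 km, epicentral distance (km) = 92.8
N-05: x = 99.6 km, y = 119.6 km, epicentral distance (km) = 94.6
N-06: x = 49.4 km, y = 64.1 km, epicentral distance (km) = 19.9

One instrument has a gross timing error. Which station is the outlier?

Solve using three stations at a time. Using N-03, N-05, N-06 (subtract circle equations pairwise → linear system) gives (x, y) ≈ (38.2, 47.6).
Distances from that point to each station vs reported:
  N-03: calculated 110.2 vs reported 110.2 → residual 0.0 km
  N-04: calculated 67.1 vs reported 92.8 → residual 25.7 km
  N-05: calculated 94.6 vs reported 94.6 → residual 0.0 km
  N-06: calculated 19.9 vs reported 19.9 → residual 0.0 km
N-03, N-05, N-06 are mutually consistent (residuals ≈ 0); N-04 is off by 25.7 km.

N-04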